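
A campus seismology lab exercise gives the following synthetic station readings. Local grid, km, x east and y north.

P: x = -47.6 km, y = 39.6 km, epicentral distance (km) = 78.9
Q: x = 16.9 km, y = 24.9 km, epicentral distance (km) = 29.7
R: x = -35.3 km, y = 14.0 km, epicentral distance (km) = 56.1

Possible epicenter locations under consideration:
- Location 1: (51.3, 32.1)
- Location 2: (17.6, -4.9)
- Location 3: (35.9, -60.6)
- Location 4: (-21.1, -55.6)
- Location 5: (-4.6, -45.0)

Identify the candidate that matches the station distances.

Location 2

For each candidate, compare |candidate − station| to the reported distance:
Location 1: residuals P 20.3, Q 5.4, R 32.4 → max 32.4 km
Location 2: residuals P 0.0, Q 0.1, R 0.1 → max 0.1 km
Location 3: residuals P 51.5, Q 57.9, R 47.0 → max 57.9 km
Location 4: residuals P 19.9, Q 59.3, R 14.9 → max 59.3 km
Location 5: residuals P 16.0, Q 43.4, R 10.4 → max 43.4 km
Only Location 2 has all residuals ≈ 0.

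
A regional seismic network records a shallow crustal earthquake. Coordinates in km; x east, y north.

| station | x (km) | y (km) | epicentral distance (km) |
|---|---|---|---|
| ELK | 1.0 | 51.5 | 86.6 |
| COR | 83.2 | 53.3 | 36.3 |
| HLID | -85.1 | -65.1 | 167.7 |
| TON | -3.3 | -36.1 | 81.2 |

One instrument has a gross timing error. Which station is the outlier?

Solve using three stations at a time. Using ELK, HLID, TON (subtract circle equations pairwise → linear system) gives (x, y) ≈ (69.8, -1.0).
Distances from that point to each station vs reported:
  ELK: calculated 86.5 vs reported 86.6 → residual 0.1 km
  COR: calculated 55.9 vs reported 36.3 → residual 19.6 km
  HLID: calculated 167.7 vs reported 167.7 → residual 0.0 km
  TON: calculated 81.1 vs reported 81.2 → residual 0.1 km
ELK, HLID, TON are mutually consistent (residuals ≈ 0); COR is off by 19.6 km.

COR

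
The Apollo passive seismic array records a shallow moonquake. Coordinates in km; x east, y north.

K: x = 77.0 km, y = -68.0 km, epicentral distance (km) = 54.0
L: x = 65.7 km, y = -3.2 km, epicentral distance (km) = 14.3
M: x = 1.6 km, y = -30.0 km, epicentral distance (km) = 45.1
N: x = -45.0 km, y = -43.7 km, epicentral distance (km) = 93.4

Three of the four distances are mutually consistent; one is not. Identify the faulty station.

Solve using three stations at a time. Using K, M, N (subtract circle equations pairwise → linear system) gives (x, y) ≈ (46.2, -23.7).
Distances from that point to each station vs reported:
  K: calculated 54.0 vs reported 54.0 → residual 0.0 km
  L: calculated 28.3 vs reported 14.3 → residual 14.0 km
  M: calculated 45.1 vs reported 45.1 → residual 0.0 km
  N: calculated 93.4 vs reported 93.4 → residual 0.0 km
K, M, N are mutually consistent (residuals ≈ 0); L is off by 14.0 km.

L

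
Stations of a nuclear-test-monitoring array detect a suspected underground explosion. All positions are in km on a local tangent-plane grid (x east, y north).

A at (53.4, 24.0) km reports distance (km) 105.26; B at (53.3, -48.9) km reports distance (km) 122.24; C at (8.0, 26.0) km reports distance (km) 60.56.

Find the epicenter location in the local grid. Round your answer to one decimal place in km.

Circle about each station: (x − 53.4)² + (y − 24.0)² = 105.26²; (x − 53.3)² + (y + 48.9)² = 122.24²; (x − 8.0)² + (y − 26.0)² = 60.56².
Subtracting the A equation from the B and C equations removes the quadratic terms:
-0.2 x − 145.8 y = -2058.41
-90.8 x + 4.0 y = 4724.59
Solving the 2×2 system: x ≈ -51.4, y ≈ 14.2 km.

-51.4 km east, 14.2 km north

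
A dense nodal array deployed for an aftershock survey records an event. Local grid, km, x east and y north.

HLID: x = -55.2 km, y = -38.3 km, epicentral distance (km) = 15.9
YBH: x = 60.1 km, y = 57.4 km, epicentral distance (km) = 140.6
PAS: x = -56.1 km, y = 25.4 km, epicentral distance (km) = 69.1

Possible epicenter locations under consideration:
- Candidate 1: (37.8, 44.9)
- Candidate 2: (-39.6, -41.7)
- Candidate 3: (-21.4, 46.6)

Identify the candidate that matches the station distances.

For each candidate, compare |candidate − station| to the reported distance:
Candidate 1: residuals HLID 108.9, YBH 115.0, PAS 26.8 → max 115.0 km
Candidate 2: residuals HLID 0.1, YBH 0.0, PAS 0.0 → max 0.1 km
Candidate 3: residuals HLID 75.5, YBH 58.4, PAS 28.4 → max 75.5 km
Only Candidate 2 has all residuals ≈ 0.

Candidate 2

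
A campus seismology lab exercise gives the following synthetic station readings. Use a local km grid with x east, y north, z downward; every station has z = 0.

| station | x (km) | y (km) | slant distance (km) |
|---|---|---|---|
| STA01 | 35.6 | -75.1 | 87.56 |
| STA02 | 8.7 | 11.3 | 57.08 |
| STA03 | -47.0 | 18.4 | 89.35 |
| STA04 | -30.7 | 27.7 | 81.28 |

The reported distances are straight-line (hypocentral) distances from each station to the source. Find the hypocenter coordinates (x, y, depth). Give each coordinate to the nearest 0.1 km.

Each station gives a sphere (x−x_i)² + (y−y_i)² + z² = d_i² (stations at z=0).
Subtracting the STA01 sphere from STA02 and STA03: z² cancels, leaving linear equations in x and y:
-53.8 x + 172.8 y = -2295.36
-165.2 x + 187.0 y = -4676.48
Solving: x ≈ 20.495, y ≈ -6.903 km (keep extra digits for the depth step; rounded: 20.5, -6.9).
Then from the STA01 sphere: z² = 87.56² − (x − 35.6)² − (y + 75.1)² with x = 20.495, y = -6.903, so z ≈ 52.799 ≈ 52.8 km.
Check against STA04 (with the unrounded solution): distance 81.28 ≈ 81.28 km. ✓

x ≈ 20.5 km, y ≈ -6.9 km, depth ≈ 52.8 km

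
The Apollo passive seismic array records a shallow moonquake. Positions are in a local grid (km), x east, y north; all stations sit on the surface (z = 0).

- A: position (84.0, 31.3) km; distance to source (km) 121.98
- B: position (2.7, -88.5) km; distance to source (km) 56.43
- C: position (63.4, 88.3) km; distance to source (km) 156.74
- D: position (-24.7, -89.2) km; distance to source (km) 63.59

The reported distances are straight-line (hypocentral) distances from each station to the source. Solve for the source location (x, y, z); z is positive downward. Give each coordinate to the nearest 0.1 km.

x ≈ 3.7 km, y ≈ -50.5 km, depth ≈ 41.7 km

Each station gives a sphere (x−x_i)² + (y−y_i)² + z² = d_i² (stations at z=0).
Subtracting the A sphere from B and C: z² cancels, leaving linear equations in x and y:
-162.6 x − 239.6 y = 11498.63
-41.2 x + 114.0 y = -5907.55
Solving: x ≈ 3.682, y ≈ -50.490 km (keep extra digits for the depth step; rounded: 3.7, -50.5).
Then from the A sphere: z² = 121.98² − (x − 84.0)² − (y − 31.3)² with x = 3.682, y = -50.490, so z ≈ 41.696 ≈ 41.7 km.
Check against D (with the unrounded solution): distance 63.58 ≈ 63.59 km. ✓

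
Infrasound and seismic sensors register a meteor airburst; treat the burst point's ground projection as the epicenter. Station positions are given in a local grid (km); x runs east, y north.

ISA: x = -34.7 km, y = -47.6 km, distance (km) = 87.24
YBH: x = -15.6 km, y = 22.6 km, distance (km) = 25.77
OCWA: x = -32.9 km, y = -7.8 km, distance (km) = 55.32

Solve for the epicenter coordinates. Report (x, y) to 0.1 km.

Circle about each station: (x + 34.7)² + (y + 47.6)² = 87.24²; (x + 15.6)² + (y − 22.6)² = 25.77²; (x + 32.9)² + (y + 7.8)² = 55.32².
Subtracting the ISA equation from the YBH and OCWA equations removes the quadratic terms:
38.2 x + 140.4 y = 4230.99
3.6 x + 79.6 y = 2223.92
Solving the 2×2 system: x ≈ 9.7, y ≈ 27.5 km.
Check against ISA (with the unrounded x, y): √((x + 34.7)²+(y + 47.6)²) = 87.24 ≈ 87.24 km. ✓

x ≈ 9.7 km, y ≈ 27.5 km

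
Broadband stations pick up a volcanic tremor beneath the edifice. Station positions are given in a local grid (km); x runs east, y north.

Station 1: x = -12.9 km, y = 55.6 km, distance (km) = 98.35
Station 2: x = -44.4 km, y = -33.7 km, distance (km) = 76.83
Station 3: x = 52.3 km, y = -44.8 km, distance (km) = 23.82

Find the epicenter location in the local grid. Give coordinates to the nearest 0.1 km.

x ≈ 32.4 km, y ≈ -31.7 km

Circle about each station: (x + 12.9)² + (y − 55.6)² = 98.35²; (x + 44.4)² + (y + 33.7)² = 76.83²; (x − 52.3)² + (y + 44.8)² = 23.82².
Subtracting the Station 1 equation from the Station 2 and Station 3 equations removes the quadratic terms:
-63.0 x − 178.6 y = 3619.15
130.4 x − 200.8 y = 10589.89
Solving the 2×2 system: x ≈ 32.4, y ≈ -31.7 km.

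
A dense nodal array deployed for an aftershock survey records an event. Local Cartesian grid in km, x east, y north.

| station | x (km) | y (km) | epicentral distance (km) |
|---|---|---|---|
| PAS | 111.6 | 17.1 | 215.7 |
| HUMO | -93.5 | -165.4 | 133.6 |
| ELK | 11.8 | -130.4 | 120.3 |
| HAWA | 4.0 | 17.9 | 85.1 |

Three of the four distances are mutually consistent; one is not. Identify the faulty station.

Solve using three stations at a time. Using HUMO, ELK, HAWA (subtract circle equations pairwise → linear system) gives (x, y) ≈ (-62.2, -35.6).
Distances from that point to each station vs reported:
  PAS: calculated 181.6 vs reported 215.7 → residual 34.1 km
  HUMO: calculated 133.6 vs reported 133.6 → residual 0.0 km
  ELK: calculated 120.3 vs reported 120.3 → residual 0.0 km
  HAWA: calculated 85.1 vs reported 85.1 → residual 0.0 km
HUMO, ELK, HAWA are mutually consistent (residuals ≈ 0); PAS is off by 34.1 km.

PAS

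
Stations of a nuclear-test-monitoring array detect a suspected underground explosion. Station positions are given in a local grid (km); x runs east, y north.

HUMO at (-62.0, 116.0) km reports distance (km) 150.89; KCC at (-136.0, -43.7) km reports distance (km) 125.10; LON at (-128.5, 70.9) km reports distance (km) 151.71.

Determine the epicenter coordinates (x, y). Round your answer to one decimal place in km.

-12.1 km east, -26.4 km north

Circle about each station: (x + 62.0)² + (y − 116.0)² = 150.89²; (x + 136.0)² + (y + 43.7)² = 125.10²; (x + 128.5)² + (y − 70.9)² = 151.71².
Subtracting the HUMO equation from the KCC and LON equations removes the quadratic terms:
-148.0 x − 319.4 y = 10223.47
-133.0 x − 90.2 y = 3990.93
Solving the 2×2 system: x ≈ -12.1, y ≈ -26.4 km.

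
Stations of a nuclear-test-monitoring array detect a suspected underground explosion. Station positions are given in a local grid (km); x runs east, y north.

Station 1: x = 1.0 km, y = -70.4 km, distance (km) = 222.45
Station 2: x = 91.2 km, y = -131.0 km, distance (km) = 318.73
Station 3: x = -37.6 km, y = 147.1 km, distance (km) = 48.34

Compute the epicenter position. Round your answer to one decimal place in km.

x ≈ -84.4 km, y ≈ 135.0 km

Circle about each station: (x − 1.0)² + (y + 70.4)² = 222.45²; (x − 91.2)² + (y + 131.0)² = 318.73²; (x + 37.6)² + (y − 147.1)² = 48.34².
Subtracting pairs of circle equations eliminates x²+y² and gives linear equations (the radical axes):
180.4 x − 121.2 y = -31583.53
-77.2 x + 435.0 y = 65242.26
Solving the 2×2 system: x ≈ -84.4, y ≈ 135.0 km.
Check against Station 1 (with the unrounded x, y): √((x − 1.0)²+(y + 70.4)²) = 222.44 ≈ 222.45 km. ✓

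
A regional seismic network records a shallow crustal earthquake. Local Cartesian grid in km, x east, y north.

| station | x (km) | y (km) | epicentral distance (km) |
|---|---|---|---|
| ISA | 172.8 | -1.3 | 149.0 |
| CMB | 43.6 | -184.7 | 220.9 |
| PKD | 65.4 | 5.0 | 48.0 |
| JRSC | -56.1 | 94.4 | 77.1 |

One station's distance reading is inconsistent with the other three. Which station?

Solve using three stations at a time. Using ISA, CMB, PKD (subtract circle equations pairwise → linear system) gives (x, y) ≈ (28.5, 35.7).
Distances from that point to each station vs reported:
  ISA: calculated 149.0 vs reported 149.0 → residual 0.0 km
  CMB: calculated 220.9 vs reported 220.9 → residual 0.0 km
  PKD: calculated 48.0 vs reported 48.0 → residual 0.0 km
  JRSC: calculated 102.9 vs reported 77.1 → residual 25.8 km
ISA, CMB, PKD are mutually consistent (residuals ≈ 0); JRSC is off by 25.8 km.

JRSC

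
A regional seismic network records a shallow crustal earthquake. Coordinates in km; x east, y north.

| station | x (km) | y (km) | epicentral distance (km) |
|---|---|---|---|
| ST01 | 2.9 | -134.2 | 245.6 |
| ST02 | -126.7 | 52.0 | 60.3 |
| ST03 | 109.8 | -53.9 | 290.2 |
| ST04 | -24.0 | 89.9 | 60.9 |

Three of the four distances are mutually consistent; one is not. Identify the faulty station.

ST03

Solve using three stations at a time. Using ST01, ST02, ST04 (subtract circle equations pairwise → linear system) gives (x, y) ≈ (-84.7, 95.3).
Distances from that point to each station vs reported:
  ST01: calculated 245.6 vs reported 245.6 → residual 0.0 km
  ST02: calculated 60.3 vs reported 60.3 → residual 0.0 km
  ST03: calculated 245.1 vs reported 290.2 → residual 45.1 km
  ST04: calculated 60.9 vs reported 60.9 → residual 0.0 km
ST01, ST02, ST04 are mutually consistent (residuals ≈ 0); ST03 is off by 45.1 km.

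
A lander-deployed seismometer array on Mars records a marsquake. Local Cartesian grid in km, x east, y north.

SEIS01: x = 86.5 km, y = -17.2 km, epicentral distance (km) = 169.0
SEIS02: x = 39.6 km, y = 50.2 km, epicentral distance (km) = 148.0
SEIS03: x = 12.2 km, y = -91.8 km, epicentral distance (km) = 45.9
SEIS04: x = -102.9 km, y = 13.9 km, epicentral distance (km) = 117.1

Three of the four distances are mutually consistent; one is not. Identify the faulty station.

SEIS01

Solve using three stations at a time. Using SEIS02, SEIS03, SEIS04 (subtract circle equations pairwise → linear system) gives (x, y) ≈ (-32.0, -79.3).
Distances from that point to each station vs reported:
  SEIS01: calculated 133.8 vs reported 169.0 → residual 35.2 km
  SEIS02: calculated 148.0 vs reported 148.0 → residual 0.0 km
  SEIS03: calculated 45.9 vs reported 45.9 → residual 0.0 km
  SEIS04: calculated 117.1 vs reported 117.1 → residual 0.0 km
SEIS02, SEIS03, SEIS04 are mutually consistent (residuals ≈ 0); SEIS01 is off by 35.2 km.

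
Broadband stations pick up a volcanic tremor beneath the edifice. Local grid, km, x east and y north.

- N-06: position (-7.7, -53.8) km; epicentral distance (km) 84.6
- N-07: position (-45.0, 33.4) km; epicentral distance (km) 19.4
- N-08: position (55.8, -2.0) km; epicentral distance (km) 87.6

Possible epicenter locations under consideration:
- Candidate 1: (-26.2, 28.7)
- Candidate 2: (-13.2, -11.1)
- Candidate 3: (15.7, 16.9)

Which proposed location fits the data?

For each candidate, compare |candidate − station| to the reported distance:
Candidate 1: residuals N-06 0.1, N-07 0.0, N-08 0.0 → max 0.1 km
Candidate 2: residuals N-06 41.5, N-07 35.3, N-08 18.0 → max 41.5 km
Candidate 3: residuals N-06 10.1, N-07 43.5, N-08 43.3 → max 43.5 km
Only Candidate 1 has all residuals ≈ 0.

Candidate 1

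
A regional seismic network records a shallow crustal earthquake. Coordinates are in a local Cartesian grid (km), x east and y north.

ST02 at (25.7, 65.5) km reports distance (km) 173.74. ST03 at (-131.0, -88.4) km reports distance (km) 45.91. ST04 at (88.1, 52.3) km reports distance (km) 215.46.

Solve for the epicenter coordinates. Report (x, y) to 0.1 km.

Circle about each station: (x − 25.7)² + (y − 65.5)² = 173.74²; (x + 131.0)² + (y + 88.4)² = 45.91²; (x − 88.1)² + (y − 52.3)² = 215.46².
Subtracting the ST02 equation from the ST03 and ST04 equations removes the quadratic terms:
-313.4 x − 307.8 y = 48102.68
124.8 x − 26.4 y = -10691.26
Solving the 2×2 system: x ≈ -97.7, y ≈ -56.8 km.

(-97.7, -56.8)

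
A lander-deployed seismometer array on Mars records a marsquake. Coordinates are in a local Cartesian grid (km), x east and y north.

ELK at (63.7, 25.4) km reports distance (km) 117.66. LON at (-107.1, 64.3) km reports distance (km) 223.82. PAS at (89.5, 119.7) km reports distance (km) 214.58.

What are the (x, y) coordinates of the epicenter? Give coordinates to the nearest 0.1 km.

Circle about each station: (x − 63.7)² + (y − 25.4)² = 117.66²; (x + 107.1)² + (y − 64.3)² = 223.82²; (x − 89.5)² + (y − 119.7)² = 214.58².
Subtracting the ELK equation from the LON and PAS equations removes the quadratic terms:
-341.6 x + 77.8 y = -25349.47
51.6 x + 188.6 y = -14565.21
Solving the 2×2 system: x ≈ 53.3, y ≈ -91.8 km.
Check against ELK (with the unrounded x, y): √((x − 63.7)²+(y − 25.4)²) = 117.67 ≈ 117.66 km. ✓

x ≈ 53.3 km, y ≈ -91.8 km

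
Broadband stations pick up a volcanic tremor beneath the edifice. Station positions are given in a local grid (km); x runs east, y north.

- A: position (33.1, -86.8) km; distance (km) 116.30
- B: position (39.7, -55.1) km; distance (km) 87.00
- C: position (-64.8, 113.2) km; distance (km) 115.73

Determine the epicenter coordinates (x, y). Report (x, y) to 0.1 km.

(13.3, 27.8)

Circle about each station: (x − 33.1)² + (y + 86.8)² = 116.30²; (x − 39.7)² + (y + 55.1)² = 87.00²; (x + 64.8)² + (y − 113.2)² = 115.73².
Subtracting pairs of circle equations eliminates x²+y² and gives linear equations (the radical axes):
13.2 x + 63.4 y = 1938.94
-195.8 x + 400.0 y = 8515.69
Solving the 2×2 system: x ≈ 13.3, y ≈ 27.8 km.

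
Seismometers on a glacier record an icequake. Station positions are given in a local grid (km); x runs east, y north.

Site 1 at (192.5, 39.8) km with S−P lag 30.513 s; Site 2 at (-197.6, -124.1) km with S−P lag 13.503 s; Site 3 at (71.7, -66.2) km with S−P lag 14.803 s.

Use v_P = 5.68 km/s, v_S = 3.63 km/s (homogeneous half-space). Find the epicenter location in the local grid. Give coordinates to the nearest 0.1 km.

x ≈ -62.0 km, y ≈ -131.7 km

Distance from S−P lag: d = Δt · v_P v_S / (v_P − v_S) = Δt · (5.68·3.63)/(5.68−3.63) ≈ 10.0578·Δt.
So d_Site 1 = 306.89, d_Site 2 = 135.81, d_Site 3 = 148.88 km.
Circle about each station: (x − 192.5)² + (y − 39.8)² = 306.89²; (x + 197.6)² + (y + 124.1)² = 135.81²; (x − 71.7)² + (y + 66.2)² = 148.88².
Subtracting pairs of circle equations eliminates x²+y² and gives linear equations (the radical axes):
-780.2 x − 327.8 y = 91543.40
-241.6 x − 212.0 y = 42899.26
Solving the 2×2 system: x ≈ -62.0, y ≈ -131.7 km.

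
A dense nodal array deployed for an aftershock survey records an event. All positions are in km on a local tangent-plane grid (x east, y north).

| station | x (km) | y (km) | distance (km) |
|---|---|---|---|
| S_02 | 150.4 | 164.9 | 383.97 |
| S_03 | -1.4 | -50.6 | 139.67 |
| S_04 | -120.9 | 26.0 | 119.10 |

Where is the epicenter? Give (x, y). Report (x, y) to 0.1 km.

Circle about each station: (x − 150.4)² + (y − 164.9)² = 383.97²; (x + 1.4)² + (y + 50.6)² = 139.67²; (x + 120.9)² + (y − 26.0)² = 119.10².
Subtracting the S_02 equation from the S_03 and S_04 equations removes the quadratic terms:
-303.6 x − 431.0 y = 80675.40
-542.6 x − 277.8 y = 98728.79
Solving the 2×2 system: x ≈ -134.7, y ≈ -92.3 km.
Check against S_02 (with the unrounded x, y): √((x − 150.4)²+(y − 164.9)²) = 383.97 ≈ 383.97 km. ✓

x ≈ -134.7 km, y ≈ -92.3 km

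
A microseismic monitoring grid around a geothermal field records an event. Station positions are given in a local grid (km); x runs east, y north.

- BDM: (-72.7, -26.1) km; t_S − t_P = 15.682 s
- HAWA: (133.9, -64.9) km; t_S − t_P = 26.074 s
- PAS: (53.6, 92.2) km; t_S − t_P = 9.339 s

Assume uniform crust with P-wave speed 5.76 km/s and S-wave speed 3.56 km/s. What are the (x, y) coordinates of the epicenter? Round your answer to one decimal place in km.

Distance from S−P lag: d = Δt · v_P v_S / (v_P − v_S) = Δt · (5.76·3.56)/(5.76−3.56) ≈ 9.3207·Δt.
So d_BDM = 146.17, d_HAWA = 243.03, d_PAS = 87.05 km.
Circle about each station: (x + 72.7)² + (y + 26.1)² = 146.17²; (x − 133.9)² + (y + 64.9)² = 243.03²; (x − 53.6)² + (y − 92.2)² = 87.05².
Subtracting pairs of circle equations eliminates x²+y² and gives linear equations (the radical axes):
413.2 x − 77.6 y = -21523.19
252.6 x + 236.6 y = 19195.27
Solving the 2×2 system: x ≈ -30.7, y ≈ 113.9 km.

-30.7 km east, 113.9 km north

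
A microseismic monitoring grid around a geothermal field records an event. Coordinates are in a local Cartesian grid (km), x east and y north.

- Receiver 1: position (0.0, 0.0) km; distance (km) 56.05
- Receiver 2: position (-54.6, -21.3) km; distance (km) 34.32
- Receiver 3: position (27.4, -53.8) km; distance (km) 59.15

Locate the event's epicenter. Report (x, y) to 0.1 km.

Circle about each station: x² + y² = 56.05²; (x + 54.6)² + (y + 21.3)² = 34.32²; (x − 27.4)² + (y + 53.8)² = 59.15².
Subtracting the Receiver 1 equation from the Receiver 2 and Receiver 3 equations removes the quadratic terms:
-109.2 x − 42.6 y = 5398.59
54.8 x − 107.6 y = 3288.08
Solving the 2×2 system: x ≈ -31.3, y ≈ -46.5 km.

(-31.3, -46.5)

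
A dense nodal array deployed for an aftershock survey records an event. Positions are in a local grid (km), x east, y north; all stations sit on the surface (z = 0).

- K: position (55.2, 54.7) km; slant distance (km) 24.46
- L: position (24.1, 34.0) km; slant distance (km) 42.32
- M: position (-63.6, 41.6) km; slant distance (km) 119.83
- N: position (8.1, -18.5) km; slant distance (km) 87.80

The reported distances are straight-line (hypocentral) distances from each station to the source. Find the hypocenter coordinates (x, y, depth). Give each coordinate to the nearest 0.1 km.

(53.2, 52.8, 24.3)

Each station gives a sphere (x−x_i)² + (y−y_i)² + z² = d_i² (stations at z=0).
Subtracting the K sphere from L and M: z² cancels, leaving linear equations in x and y:
-62.2 x − 41.4 y = -5495.01
-237.6 x − 26.2 y = -14024.55
Solving: x ≈ 53.204, y ≈ 52.795 km (keep extra digits for the depth step; rounded: 53.2, 52.8).
Then from the K sphere: z² = 24.46² − (x − 55.2)² − (y − 54.7)² with x = 53.204, y = 52.795, so z ≈ 24.304 ≈ 24.3 km.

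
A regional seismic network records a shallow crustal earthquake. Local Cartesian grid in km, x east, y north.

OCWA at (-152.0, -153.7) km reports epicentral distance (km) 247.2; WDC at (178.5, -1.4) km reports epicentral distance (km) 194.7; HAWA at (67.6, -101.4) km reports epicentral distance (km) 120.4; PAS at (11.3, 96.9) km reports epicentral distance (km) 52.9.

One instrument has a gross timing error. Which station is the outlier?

HAWA

Solve using three stations at a time. Using OCWA, WDC, PAS (subtract circle equations pairwise → linear system) gives (x, y) ≈ (-9.7, 48.4).
Distances from that point to each station vs reported:
  OCWA: calculated 247.2 vs reported 247.2 → residual 0.0 km
  WDC: calculated 194.7 vs reported 194.7 → residual 0.0 km
  HAWA: calculated 168.6 vs reported 120.4 → residual 48.2 km
  PAS: calculated 52.8 vs reported 52.9 → residual 0.1 km
OCWA, WDC, PAS are mutually consistent (residuals ≈ 0); HAWA is off by 48.2 km.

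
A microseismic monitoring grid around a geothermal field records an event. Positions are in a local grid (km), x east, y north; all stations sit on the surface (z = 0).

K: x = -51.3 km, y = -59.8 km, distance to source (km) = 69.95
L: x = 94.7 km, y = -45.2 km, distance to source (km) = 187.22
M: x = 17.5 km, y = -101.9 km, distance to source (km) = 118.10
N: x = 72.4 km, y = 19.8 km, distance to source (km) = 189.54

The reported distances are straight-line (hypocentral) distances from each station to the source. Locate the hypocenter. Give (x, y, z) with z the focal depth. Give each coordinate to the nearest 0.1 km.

Each station gives a sphere (x−x_i)² + (y−y_i)² + z² = d_i² (stations at z=0).
Subtracting the K sphere from L and M: z² cancels, leaving linear equations in x and y:
292.0 x + 29.2 y = -25354.93
137.6 x − 84.2 y = -4572.48
Solving: x ≈ -79.303, y ≈ -75.292 km (keep extra digits for the depth step; rounded: -79.3, -75.3).
Then from the K sphere: z² = 69.95² − (x + 51.3)² − (y + 59.8)² with x = -79.303, y = -75.292, so z ≈ 62.200 ≈ 62.2 km.

x ≈ -79.3 km, y ≈ -75.3 km, depth ≈ 62.2 km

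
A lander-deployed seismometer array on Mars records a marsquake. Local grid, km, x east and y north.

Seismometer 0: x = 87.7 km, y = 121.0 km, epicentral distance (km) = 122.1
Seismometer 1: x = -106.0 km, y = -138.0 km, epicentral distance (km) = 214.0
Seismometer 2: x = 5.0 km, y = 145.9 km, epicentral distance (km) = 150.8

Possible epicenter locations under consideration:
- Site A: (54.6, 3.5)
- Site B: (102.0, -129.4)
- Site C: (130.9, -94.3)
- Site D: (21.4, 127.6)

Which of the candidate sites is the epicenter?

For each candidate, compare |candidate − station| to the reported distance:
Site A: residuals Seismometer 0 0.0, Seismometer 1 0.0, Seismometer 2 0.0 → max 0.0 km
Site B: residuals Seismometer 0 128.7, Seismometer 1 5.8, Seismometer 2 141.1 → max 141.1 km
Site C: residuals Seismometer 0 97.5, Seismometer 1 26.9, Seismometer 2 120.4 → max 120.4 km
Site D: residuals Seismometer 0 55.5, Seismometer 1 80.6, Seismometer 2 126.2 → max 126.2 km
Only Site A has all residuals ≈ 0.

Site A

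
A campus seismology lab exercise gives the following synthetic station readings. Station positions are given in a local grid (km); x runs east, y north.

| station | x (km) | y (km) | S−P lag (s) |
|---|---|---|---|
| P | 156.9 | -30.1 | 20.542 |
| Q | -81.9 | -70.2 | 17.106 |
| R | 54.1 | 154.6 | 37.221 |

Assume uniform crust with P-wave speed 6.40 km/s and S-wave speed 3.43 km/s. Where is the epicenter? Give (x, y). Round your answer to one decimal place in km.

Distance from S−P lag: d = Δt · v_P v_S / (v_P − v_S) = Δt · (6.40·3.43)/(6.40−3.43) ≈ 7.3912·Δt.
So d_P = 151.83, d_Q = 126.43, d_R = 275.11 km.
Circle about each station: (x − 156.9)² + (y + 30.1)² = 151.83²; (x + 81.9)² + (y + 70.2)² = 126.43²; (x − 54.1)² + (y − 154.6)² = 275.11².
Subtracting the P equation from the Q and R equations removes the quadratic terms:
-477.6 x − 80.2 y = -6820.17
-205.6 x + 369.4 y = -51328.81
Solving the 2×2 system: x ≈ 34.4, y ≈ -119.8 km.
Check against P (with the unrounded x, y): √((x − 156.9)²+(y + 30.1)²) = 151.84 ≈ 151.83 km. ✓

34.4 km east, -119.8 km north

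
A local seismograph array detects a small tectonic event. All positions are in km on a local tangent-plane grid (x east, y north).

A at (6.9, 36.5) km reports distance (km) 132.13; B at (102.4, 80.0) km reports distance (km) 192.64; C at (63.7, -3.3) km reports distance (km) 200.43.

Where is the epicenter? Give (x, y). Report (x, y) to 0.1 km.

Circle about each station: (x − 6.9)² + (y − 36.5)² = 132.13²; (x − 102.4)² + (y − 80.0)² = 192.64²; (x − 63.7)² + (y + 3.3)² = 200.43².
Subtracting the A equation from the B and C equations removes the quadratic terms:
191.0 x + 87.0 y = -4145.93
113.6 x − 79.6 y = -20025.13
Solving the 2×2 system: x ≈ -82.6, y ≈ 133.7 km.
Check against A (with the unrounded x, y): √((x − 6.9)²+(y − 36.5)²) = 132.12 ≈ 132.13 km. ✓

(-82.6, 133.7)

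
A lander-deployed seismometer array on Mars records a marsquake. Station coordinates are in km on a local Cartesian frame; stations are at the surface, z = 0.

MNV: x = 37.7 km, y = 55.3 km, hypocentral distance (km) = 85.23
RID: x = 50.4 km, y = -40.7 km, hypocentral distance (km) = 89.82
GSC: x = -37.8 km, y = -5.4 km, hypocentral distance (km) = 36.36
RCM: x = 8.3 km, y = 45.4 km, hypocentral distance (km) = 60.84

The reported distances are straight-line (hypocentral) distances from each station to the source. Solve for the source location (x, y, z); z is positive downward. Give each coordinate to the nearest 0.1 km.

Each station gives a sphere (x−x_i)² + (y−y_i)² + z² = d_i² (stations at z=0).
Subtracting the MNV sphere from RID and GSC: z² cancels, leaving linear equations in x and y:
25.4 x − 192.0 y = -1086.21
-151.0 x − 121.4 y = 2920.72
Solving: x ≈ -21.594, y ≈ 2.801 km (keep extra digits for the depth step; rounded: -21.6, 2.8).
Then from the MNV sphere: z² = 85.23² − (x − 37.7)² − (y − 55.3)² with x = -21.594, y = 2.801, so z ≈ 31.500 ≈ 31.5 km.

x ≈ -21.6 km, y ≈ 2.8 km, depth ≈ 31.5 km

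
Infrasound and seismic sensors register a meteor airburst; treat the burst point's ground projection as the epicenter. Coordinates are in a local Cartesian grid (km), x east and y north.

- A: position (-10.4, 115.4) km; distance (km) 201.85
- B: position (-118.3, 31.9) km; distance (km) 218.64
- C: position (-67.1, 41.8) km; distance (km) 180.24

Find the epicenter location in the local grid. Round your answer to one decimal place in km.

Circle about each station: (x + 10.4)² + (y − 115.4)² = 201.85²; (x + 118.3)² + (y − 31.9)² = 218.64²; (x + 67.1)² + (y − 41.8)² = 180.24².
Subtracting the A equation from the B and C equations removes the quadratic terms:
-215.8 x − 167.0 y = -5472.85
-113.4 x − 147.2 y = 1081.29
Solving the 2×2 system: x ≈ 76.9, y ≈ -66.6 km.

x ≈ 76.9 km, y ≈ -66.6 km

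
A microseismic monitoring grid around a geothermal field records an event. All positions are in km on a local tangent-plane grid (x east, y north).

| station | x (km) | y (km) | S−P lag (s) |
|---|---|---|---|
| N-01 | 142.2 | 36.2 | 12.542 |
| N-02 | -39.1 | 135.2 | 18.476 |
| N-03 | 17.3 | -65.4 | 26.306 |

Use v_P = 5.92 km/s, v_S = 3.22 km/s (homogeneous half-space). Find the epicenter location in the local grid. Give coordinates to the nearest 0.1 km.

x ≈ 88.1 km, y ≈ 106.3 km

Distance from S−P lag: d = Δt · v_P v_S / (v_P − v_S) = Δt · (5.92·3.22)/(5.92−3.22) ≈ 7.0601·Δt.
So d_N-01 = 88.55, d_N-02 = 130.44, d_N-03 = 185.72 km.
Circle about each station: (x − 142.2)² + (y − 36.2)² = 88.55²; (x + 39.1)² + (y − 135.2)² = 130.44²; (x − 17.3)² + (y + 65.4)² = 185.72².
Subtracting pairs of circle equations eliminates x²+y² and gives linear equations (the radical axes):
-362.6 x + 198.0 y = -10896.92
-249.8 x − 203.2 y = -43605.65
Solving the 2×2 system: x ≈ 88.1, y ≈ 106.3 km.
Check against N-01 (with the unrounded x, y): √((x − 142.2)²+(y − 36.2)²) = 88.55 ≈ 88.55 km. ✓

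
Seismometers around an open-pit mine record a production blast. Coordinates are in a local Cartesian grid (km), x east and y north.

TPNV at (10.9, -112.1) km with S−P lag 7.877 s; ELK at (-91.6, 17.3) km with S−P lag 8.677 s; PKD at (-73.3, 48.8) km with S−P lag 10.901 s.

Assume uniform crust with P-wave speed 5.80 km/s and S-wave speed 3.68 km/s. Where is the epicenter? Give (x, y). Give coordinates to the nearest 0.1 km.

Distance from S−P lag: d = Δt · v_P v_S / (v_P − v_S) = Δt · (5.80·3.68)/(5.80−3.68) ≈ 10.0679·Δt.
So d_TPNV = 79.31, d_ELK = 87.36, d_PKD = 109.75 km.
Circle about each station: (x − 10.9)² + (y + 112.1)² = 79.31²; (x + 91.6)² + (y − 17.3)² = 87.36²; (x + 73.3)² + (y − 48.8)² = 109.75².
Subtracting the TPNV equation from the ELK and PKD equations removes the quadratic terms:
-205.0 x + 258.8 y = -5337.06
-168.4 x + 321.8 y = -10685.88
Solving the 2×2 system: x ≈ -46.8, y ≈ -57.7 km.

(-46.8, -57.7)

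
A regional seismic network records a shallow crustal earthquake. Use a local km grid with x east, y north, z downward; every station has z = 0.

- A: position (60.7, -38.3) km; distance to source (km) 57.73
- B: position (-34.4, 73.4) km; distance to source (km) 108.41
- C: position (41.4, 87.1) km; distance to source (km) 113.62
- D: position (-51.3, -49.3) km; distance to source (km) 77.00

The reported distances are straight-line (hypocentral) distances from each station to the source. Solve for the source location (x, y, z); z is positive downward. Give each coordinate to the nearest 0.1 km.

Each station gives a sphere (x−x_i)² + (y−y_i)² + z² = d_i² (stations at z=0).
Subtracting the A sphere from B and C: z² cancels, leaving linear equations in x and y:
-190.2 x + 223.4 y = -7000.44
-38.6 x + 250.8 y = -5427.76
Solving: x ≈ 13.899, y ≈ -19.503 km (keep extra digits for the depth step; rounded: 13.9, -19.5).
Then from the A sphere: z² = 57.73² − (x − 60.7)² − (y + 38.3)² with x = 13.899, y = -19.503, so z ≈ 28.091 ≈ 28.1 km.

(13.9, -19.5, 28.1)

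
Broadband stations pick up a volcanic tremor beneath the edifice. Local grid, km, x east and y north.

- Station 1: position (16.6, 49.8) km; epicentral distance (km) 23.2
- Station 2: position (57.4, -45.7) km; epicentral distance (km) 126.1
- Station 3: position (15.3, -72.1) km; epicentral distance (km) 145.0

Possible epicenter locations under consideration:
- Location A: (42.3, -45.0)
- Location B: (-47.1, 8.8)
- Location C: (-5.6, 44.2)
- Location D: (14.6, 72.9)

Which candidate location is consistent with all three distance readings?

Location D

For each candidate, compare |candidate − station| to the reported distance:
Location A: residuals Station 1 75.0, Station 2 111.0, Station 3 106.7 → max 111.0 km
Location B: residuals Station 1 52.6, Station 2 8.2, Station 3 42.8 → max 52.6 km
Location C: residuals Station 1 0.3, Station 2 16.3, Station 3 26.8 → max 26.8 km
Location D: residuals Station 1 0.0, Station 2 0.0, Station 3 0.0 → max 0.0 km
Only Location D has all residuals ≈ 0.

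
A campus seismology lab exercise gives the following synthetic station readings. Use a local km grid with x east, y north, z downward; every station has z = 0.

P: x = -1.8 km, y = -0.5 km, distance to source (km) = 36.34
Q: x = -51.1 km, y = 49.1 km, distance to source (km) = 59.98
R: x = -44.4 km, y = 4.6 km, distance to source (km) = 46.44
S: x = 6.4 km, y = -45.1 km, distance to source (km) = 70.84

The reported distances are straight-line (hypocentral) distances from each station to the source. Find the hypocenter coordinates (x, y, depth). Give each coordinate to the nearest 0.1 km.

(-11.6, 16.1, 30.8)

Each station gives a sphere (x−x_i)² + (y−y_i)² + z² = d_i² (stations at z=0).
Subtracting the P sphere from Q and R: z² cancels, leaving linear equations in x and y:
-98.6 x + 99.2 y = 2741.53
-85.2 x + 10.2 y = 1152.95
Solving: x ≈ -11.605, y ≈ 16.102 km (keep extra digits for the depth step; rounded: -11.6, 16.1).
Then from the P sphere: z² = 36.34² − (x + 1.8)² − (y + 0.5)² with x = -11.605, y = 16.102, so z ≈ 30.803 ≈ 30.8 km.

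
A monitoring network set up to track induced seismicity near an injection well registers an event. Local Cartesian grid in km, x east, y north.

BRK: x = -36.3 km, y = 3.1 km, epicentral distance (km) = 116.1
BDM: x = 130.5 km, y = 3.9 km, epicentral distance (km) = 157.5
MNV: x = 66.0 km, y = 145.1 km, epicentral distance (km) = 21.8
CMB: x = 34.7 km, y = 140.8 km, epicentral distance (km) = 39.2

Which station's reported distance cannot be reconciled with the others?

MNV

Solve using three stations at a time. Using BRK, BDM, CMB (subtract circle equations pairwise → linear system) gives (x, y) ≈ (12.6, 108.4).
Distances from that point to each station vs reported:
  BRK: calculated 116.1 vs reported 116.1 → residual 0.0 km
  BDM: calculated 157.5 vs reported 157.5 → residual 0.0 km
  MNV: calculated 64.8 vs reported 21.8 → residual 43.0 km
  CMB: calculated 39.2 vs reported 39.2 → residual 0.0 km
BRK, BDM, CMB are mutually consistent (residuals ≈ 0); MNV is off by 43.0 km.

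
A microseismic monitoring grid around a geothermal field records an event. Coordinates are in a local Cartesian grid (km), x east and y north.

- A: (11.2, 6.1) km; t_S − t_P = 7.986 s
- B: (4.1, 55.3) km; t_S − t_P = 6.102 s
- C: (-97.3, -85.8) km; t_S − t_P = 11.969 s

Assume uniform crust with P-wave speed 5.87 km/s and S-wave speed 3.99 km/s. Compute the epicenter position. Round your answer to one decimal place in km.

(-71.7, 61.1)

Distance from S−P lag: d = Δt · v_P v_S / (v_P − v_S) = Δt · (5.87·3.99)/(5.87−3.99) ≈ 12.4581·Δt.
So d_A = 99.49, d_B = 76.02, d_C = 149.11 km.
Circle about each station: (x − 11.2)² + (y − 6.1)² = 99.49²; (x − 4.1)² + (y − 55.3)² = 76.02²; (x + 97.3)² + (y + 85.8)² = 149.11².
Subtracting the A equation from the B and C equations removes the quadratic terms:
-14.2 x + 98.4 y = 7031.47
-217.0 x − 183.8 y = 4330.75
Solving the 2×2 system: x ≈ -71.7, y ≈ 61.1 km.
Check against A (with the unrounded x, y): √((x − 11.2)²+(y − 6.1)²) = 99.50 ≈ 99.49 km. ✓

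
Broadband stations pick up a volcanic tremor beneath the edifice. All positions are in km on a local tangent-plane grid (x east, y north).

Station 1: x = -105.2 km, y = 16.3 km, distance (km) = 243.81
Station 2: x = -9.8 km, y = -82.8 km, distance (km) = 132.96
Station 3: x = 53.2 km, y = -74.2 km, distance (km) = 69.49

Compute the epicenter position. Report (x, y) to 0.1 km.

Circle about each station: (x + 105.2)² + (y − 16.3)² = 243.81²; (x + 9.8)² + (y + 82.8)² = 132.96²; (x − 53.2)² + (y + 74.2)² = 69.49².
Subtracting the Station 1 equation from the Station 2 and Station 3 equations removes the quadratic terms:
190.8 x − 198.2 y = 37384.10
316.8 x − 181.0 y = 51617.61
Solving the 2×2 system: x ≈ 122.6, y ≈ -70.6 km.

122.6 km east, -70.6 km north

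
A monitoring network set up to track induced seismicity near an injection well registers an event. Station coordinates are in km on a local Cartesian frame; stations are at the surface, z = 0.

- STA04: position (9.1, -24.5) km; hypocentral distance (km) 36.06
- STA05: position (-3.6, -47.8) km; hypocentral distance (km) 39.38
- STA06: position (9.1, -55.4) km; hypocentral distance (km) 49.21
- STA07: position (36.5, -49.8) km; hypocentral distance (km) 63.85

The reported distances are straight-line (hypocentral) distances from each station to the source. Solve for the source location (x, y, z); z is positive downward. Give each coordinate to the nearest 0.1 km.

(-13.7, -21.8, 27.8)

Each station gives a sphere (x−x_i)² + (y−y_i)² + z² = d_i² (stations at z=0).
Subtracting the STA04 sphere from STA05 and STA06: z² cancels, leaving linear equations in x and y:
-25.4 x − 46.6 y = 1364.28
0.0 x − 61.8 y = 1347.61
Solving: x ≈ -13.706, y ≈ -21.806 km (keep extra digits for the depth step; rounded: -13.7, -21.8).
Then from the STA04 sphere: z² = 36.06² − (x − 9.1)² − (y + 24.5)² with x = -13.706, y = -21.806, so z ≈ 27.802 ≈ 27.8 km.
Check against STA07 (with the unrounded solution): distance 63.85 ≈ 63.85 km. ✓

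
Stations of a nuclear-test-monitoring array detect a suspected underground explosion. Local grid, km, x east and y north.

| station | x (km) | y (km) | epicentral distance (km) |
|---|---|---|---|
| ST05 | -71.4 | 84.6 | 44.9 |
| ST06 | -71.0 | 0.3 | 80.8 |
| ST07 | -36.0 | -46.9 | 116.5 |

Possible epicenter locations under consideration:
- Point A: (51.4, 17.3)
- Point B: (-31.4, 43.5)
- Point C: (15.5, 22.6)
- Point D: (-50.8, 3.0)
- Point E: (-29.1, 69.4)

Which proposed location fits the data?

Point E

For each candidate, compare |candidate − station| to the reported distance:
Point A: residuals ST05 95.1, ST06 42.8, ST07 8.1 → max 95.1 km
Point B: residuals ST05 12.5, ST06 22.2, ST07 26.0 → max 26.0 km
Point C: residuals ST05 61.9, ST06 8.5, ST07 30.0 → max 61.9 km
Point D: residuals ST05 39.3, ST06 60.4, ST07 64.5 → max 64.5 km
Point E: residuals ST05 0.0, ST06 0.0, ST07 0.0 → max 0.0 km
Only Point E has all residuals ≈ 0.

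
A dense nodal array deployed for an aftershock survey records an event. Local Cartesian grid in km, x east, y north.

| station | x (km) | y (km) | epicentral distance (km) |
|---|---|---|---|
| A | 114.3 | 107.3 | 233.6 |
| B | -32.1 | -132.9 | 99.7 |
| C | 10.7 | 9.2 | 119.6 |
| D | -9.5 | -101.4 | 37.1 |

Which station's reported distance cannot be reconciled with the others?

B

Solve using three stations at a time. Using A, C, D (subtract circle equations pairwise → linear system) gives (x, y) ≈ (26.9, -109.3).
Distances from that point to each station vs reported:
  A: calculated 233.6 vs reported 233.6 → residual 0.0 km
  B: calculated 63.5 vs reported 99.7 → residual 36.2 km
  C: calculated 119.6 vs reported 119.6 → residual 0.0 km
  D: calculated 37.2 vs reported 37.1 → residual 0.1 km
A, C, D are mutually consistent (residuals ≈ 0); B is off by 36.2 km.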